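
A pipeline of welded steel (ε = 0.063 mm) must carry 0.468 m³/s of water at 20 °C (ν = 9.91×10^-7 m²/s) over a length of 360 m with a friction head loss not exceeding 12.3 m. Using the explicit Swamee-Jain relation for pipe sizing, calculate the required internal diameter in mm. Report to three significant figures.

Swamee-Jain (Type III): D = 0.66·[ε^1.25·(LQ²/(gh_f))^4.75 + ν·Q^9.4·(L/(gh_f))^5.2]^0.04
LQ²/(gh_f) = 0.6535; L/(gh_f) = 2.984
Term 1 = ε^1.25·(…)^4.75 = 7.44×10^-7; Term 2 = ν·Q^9.4·(…)^5.2 = 2.32×10^-7
D = 0.66·(7.44×10^-7 + 2.32×10^-7)^0.04 = 0.3794 m = 379 mm
Check: V = 4.14 m/s, Re = 1.58×10^6, f = 0.01402, h_f = 11.6 m ≈ 12.3 m ✓

D ≈ 379 mm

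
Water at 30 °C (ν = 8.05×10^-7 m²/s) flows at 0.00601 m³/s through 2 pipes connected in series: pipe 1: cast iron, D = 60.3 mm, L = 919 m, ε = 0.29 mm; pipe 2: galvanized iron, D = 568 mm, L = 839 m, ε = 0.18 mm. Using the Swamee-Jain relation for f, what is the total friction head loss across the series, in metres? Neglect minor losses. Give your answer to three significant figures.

H ≈ 106 m

Pipe 1: V = 2.105 m/s, Re = 1.58×10^5, ε/D = 0.00481, f = 0.03083, h_1 = f(L/D)V²/2g = 106.1 m
Pipe 2: V = 0.02372 m/s, Re = 1.67×10^4, ε/D = 3.17×10^-4, f = 0.02772, h_2 = f(L/D)V²/2g = 0.001174 m
Series → Q common, losses add: H = Σh = 106.1 m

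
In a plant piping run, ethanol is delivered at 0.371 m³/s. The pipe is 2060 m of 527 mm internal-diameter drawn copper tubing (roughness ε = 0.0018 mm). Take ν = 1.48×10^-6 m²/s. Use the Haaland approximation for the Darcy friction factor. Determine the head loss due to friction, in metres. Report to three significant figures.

h_f ≈ 7.30 m

V = 4Q/(πD²) = 4·0.371/(π·0.527²) = 1.701 m/s
Re = VD/ν = 1.701·0.527/1.48×10^-6 = 6.06×10^5 → turbulent
ε/D = 0.0018/527 = 3.42×10^-6
Haaland: f = 0.01267
h_f = f(L/D)V²/(2g) = 0.01267·(2060/0.527)·1.701²/(2·9.81) = 7.302 m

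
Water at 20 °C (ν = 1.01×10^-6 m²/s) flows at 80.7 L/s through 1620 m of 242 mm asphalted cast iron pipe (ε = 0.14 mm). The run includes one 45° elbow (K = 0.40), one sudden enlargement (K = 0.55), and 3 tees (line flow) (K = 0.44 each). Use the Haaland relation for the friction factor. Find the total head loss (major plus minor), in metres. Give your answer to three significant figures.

V = 4Q/(πD²) = 1.754 m/s; V²/2g = 0.1569 m
Re = 4.20×10^5, ε/D = 5.79×10^-4 → f = 0.01819 (Haaland)
Major: h_f = f(L/D)·V²/2g = 0.01819·6694·0.1569 = 19.11 m
Minor: ΣK = 2.27; h_m = ΣK·V²/2g = 0.3561 m
Total H_L = 19.11 + 0.3561 = 19.46 m

H_L ≈ 19.5 m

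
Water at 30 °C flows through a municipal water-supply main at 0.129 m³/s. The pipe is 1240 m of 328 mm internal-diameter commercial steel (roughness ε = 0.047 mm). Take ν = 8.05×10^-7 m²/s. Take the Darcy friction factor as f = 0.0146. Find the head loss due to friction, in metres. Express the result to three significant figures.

h_f ≈ 6.56 m

V = 4Q/(πD²) = 4·0.129/(π·0.328²) = 1.527 m/s
h_f = f(L/D)V²/(2g) = 0.01460·(1240/0.328)·1.527²/(2·9.81) = 6.557 m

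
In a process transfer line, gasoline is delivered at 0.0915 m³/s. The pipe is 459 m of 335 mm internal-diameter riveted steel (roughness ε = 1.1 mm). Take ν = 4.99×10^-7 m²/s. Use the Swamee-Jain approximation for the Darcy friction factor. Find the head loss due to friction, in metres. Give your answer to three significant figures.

h_f ≈ 2.04 m

V = 4Q/(πD²) = 4·0.0915/(π·0.335²) = 1.038 m/s
Re = VD/ν = 1.038·0.335/4.99×10^-7 = 6.97×10^5 → turbulent
ε/D = 1.1/335 = 0.00328
Swamee-Jain: f = 0.02711
h_f = f(L/D)V²/(2g) = 0.02711·(459/0.335)·1.038²/(2·9.81) = 2.040 m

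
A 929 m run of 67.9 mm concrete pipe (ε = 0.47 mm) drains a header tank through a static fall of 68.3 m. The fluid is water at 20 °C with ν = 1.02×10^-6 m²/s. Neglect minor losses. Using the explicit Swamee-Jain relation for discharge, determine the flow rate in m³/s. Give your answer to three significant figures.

Swamee-Jain (Type II): Q = -0.965·√(gD⁵h_f/L)·ln[ε/(3.7D) + √(3.17ν²L/(gD³h_f))]
√(gD⁵h_f/L) = √(9.81·0.0679⁵·68.3/929) = 0.001020
ε/(3.7D) = 0.00187; √(3.17ν²L/(gD³h_f)) = 1.21×10^-4
Q = -0.965·0.001020·ln(0.001992) = 0.006123 m³/s
Check: V = 1.69 m/s, Re = 1.13×10^5, f = 0.03451, h_f = 68.8 m ≈ 68.3 m ✓

Q ≈ 0.00612 m³/s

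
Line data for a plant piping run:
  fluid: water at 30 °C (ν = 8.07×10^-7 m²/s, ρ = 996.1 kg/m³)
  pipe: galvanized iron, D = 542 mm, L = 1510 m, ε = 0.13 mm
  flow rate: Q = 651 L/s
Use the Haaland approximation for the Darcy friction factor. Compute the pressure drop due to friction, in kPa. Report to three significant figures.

V = 4Q/(πD²) = 4·0.651/(π·0.542²) = 2.822 m/s
Re = VD/ν = 2.822·0.542/8.07×10^-7 = 1.90×10^6 → turbulent
ε/D = 0.13/542 = 2.40×10^-4
Haaland: f = 0.01469
h_f = f(L/D)V²/(2g) = 0.01469·(1510/0.542)·2.822²/(2·9.81) = 16.61 m
Δp = ρg·h_f = 996.1·9.81·16.61 = 162.3 kPa

Δp ≈ 162 kPa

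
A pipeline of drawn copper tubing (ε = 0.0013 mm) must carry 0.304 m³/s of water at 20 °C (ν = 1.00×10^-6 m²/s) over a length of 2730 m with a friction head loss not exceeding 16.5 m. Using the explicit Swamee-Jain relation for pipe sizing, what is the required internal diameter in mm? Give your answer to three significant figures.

D ≈ 437 mm

Swamee-Jain (Type III): D = 0.66·[ε^1.25·(LQ²/(gh_f))^4.75 + ν·Q^9.4·(L/(gh_f))^5.2]^0.04
LQ²/(gh_f) = 1.559; L/(gh_f) = 16.87
Term 1 = ε^1.25·(…)^4.75 = 3.61×10^-7; Term 2 = ν·Q^9.4·(…)^5.2 = 3.31×10^-5
D = 0.66·(3.61×10^-7 + 3.31×10^-5)^0.04 = 0.4370 m = 437 mm
Check: V = 2.03 m/s, Re = 8.86×10^5, f = 0.01192, h_f = 15.6 m ≈ 16.5 m ✓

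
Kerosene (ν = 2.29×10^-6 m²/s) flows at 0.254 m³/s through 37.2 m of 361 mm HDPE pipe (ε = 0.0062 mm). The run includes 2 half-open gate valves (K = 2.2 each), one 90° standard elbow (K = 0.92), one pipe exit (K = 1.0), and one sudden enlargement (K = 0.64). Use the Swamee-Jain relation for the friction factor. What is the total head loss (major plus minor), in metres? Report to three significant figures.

H_L ≈ 2.63 m

V = 4Q/(πD²) = 2.482 m/s; V²/2g = 0.3139 m
Re = 3.91×10^5, ε/D = 1.72×10^-5 → f = 0.01392 (Swamee-Jain)
Major: h_f = f(L/D)·V²/2g = 0.01392·103.0·0.3139 = 0.4502 m
Minor: ΣK = 6.96; h_m = ΣK·V²/2g = 2.185 m
Total H_L = 0.4502 + 2.185 = 2.635 m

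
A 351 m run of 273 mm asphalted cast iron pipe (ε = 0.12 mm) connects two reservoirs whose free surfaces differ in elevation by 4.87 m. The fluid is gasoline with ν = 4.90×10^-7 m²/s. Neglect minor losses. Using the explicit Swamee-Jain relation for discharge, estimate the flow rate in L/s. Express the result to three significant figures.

Q ≈ 123 L/s

Swamee-Jain (Type II): Q = -0.965·√(gD⁵h_f/L)·ln[ε/(3.7D) + √(3.17ν²L/(gD³h_f))]
√(gD⁵h_f/L) = √(9.81·0.273⁵·4.87/351) = 0.01437
ε/(3.7D) = 1.19×10^-4; √(3.17ν²L/(gD³h_f)) = 1.66×10^-5
Q = -0.965·0.01437·ln(1.354×10^-4) = 0.1235 m³/s
Check: V = 2.11 m/s, Re = 1.18×10^6, f = 0.01679, h_f = 4.90 m ≈ 4.87 m ✓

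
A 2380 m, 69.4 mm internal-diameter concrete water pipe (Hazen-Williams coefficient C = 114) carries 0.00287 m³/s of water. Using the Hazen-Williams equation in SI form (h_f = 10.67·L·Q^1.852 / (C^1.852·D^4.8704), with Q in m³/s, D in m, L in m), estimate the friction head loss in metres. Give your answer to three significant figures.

h_f = 10.67·2380·0.00287^1.852 / (114^1.852·0.0694^4.8704) = 33.92 m

h_f ≈ 33.9 m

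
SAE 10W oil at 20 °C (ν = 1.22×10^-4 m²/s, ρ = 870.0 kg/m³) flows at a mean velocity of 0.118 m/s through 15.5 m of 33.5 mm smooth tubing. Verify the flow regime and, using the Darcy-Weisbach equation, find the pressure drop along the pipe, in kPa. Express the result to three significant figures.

Δp ≈ 5.54 kPa

Re = VD/ν = 0.118·0.03350/1.22×10^-4 = 32.4 → laminar (Re < 2300)
f = 64/Re = 1.975
h_f = f(L/D)V²/(2g) = 1.975·(15.5/0.03350)·0.118²/(2·9.81) = 0.6486 m
Δp = ρg·h_f = 870.0·9.81·0.6486 = 5.535 kPa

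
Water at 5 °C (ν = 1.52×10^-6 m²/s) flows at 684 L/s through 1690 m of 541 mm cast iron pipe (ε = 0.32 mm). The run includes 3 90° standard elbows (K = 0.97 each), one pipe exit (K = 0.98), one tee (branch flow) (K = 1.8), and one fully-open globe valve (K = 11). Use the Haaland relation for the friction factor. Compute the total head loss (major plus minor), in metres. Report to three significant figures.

H_L ≈ 32.6 m

V = 4Q/(πD²) = 2.976 m/s; V²/2g = 0.4513 m
Re = 1.06×10^6, ε/D = 5.91×10^-4 → f = 0.01775 (Haaland)
Major: h_f = f(L/D)·V²/2g = 0.01775·3124·0.4513 = 25.02 m
Minor: ΣK = 16.7; h_m = ΣK·V²/2g = 7.532 m
Total H_L = 25.02 + 7.532 = 32.56 m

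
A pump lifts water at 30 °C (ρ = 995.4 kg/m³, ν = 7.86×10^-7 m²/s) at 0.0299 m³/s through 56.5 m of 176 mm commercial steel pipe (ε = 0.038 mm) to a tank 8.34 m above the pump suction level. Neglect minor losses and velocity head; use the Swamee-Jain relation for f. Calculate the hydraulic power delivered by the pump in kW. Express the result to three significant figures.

P_hyd ≈ 2.55 kW

V = 4Q/(πD²) = 1.229 m/s; Re = 2.75×10^5; ε/D = 2.16×10^-4; f = 0.01659
h_f = f(L/D)V²/2g = 0.4101 m
Total head H = z + h_f = 8.34 + 0.4101 = 8.750 m
P_hyd = ρgQH = 995.4·9.81·0.0299·8.750 = 2.555 kW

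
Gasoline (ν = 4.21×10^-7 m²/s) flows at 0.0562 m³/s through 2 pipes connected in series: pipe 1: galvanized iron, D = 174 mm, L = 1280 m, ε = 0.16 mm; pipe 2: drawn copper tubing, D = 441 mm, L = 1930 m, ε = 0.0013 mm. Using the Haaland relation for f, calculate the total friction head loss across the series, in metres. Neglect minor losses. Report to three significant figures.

H ≈ 41.4 m

Pipe 1: V = 2.363 m/s, Re = 9.77×10^5, ε/D = 9.20×10^-4, f = 0.01957, h_1 = f(L/D)V²/2g = 40.98 m
Pipe 2: V = 0.3679 m/s, Re = 3.85×10^5, ε/D = 2.95×10^-6, f = 0.01372, h_2 = f(L/D)V²/2g = 0.4143 m
Series → Q common, losses add: H = Σh = 41.40 m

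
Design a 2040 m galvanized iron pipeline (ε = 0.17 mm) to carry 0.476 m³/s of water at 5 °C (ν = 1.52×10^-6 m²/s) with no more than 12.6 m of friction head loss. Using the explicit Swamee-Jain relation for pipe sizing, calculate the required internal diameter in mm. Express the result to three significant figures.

Swamee-Jain (Type III): D = 0.66·[ε^1.25·(LQ²/(gh_f))^4.75 + ν·Q^9.4·(L/(gh_f))^5.2]^0.04
LQ²/(gh_f) = 3.739; L/(gh_f) = 16.50
Term 1 = ε^1.25·(…)^4.75 = 0.0102; Term 2 = ν·Q^9.4·(…)^5.2 = 0.00304
D = 0.66·(0.0102 + 0.00304)^0.04 = 0.5552 m = 555 mm
Check: V = 1.97 m/s, Re = 7.18×10^5, f = 0.01606, h_f = 11.6 m ≈ 12.6 m ✓

D ≈ 555 mm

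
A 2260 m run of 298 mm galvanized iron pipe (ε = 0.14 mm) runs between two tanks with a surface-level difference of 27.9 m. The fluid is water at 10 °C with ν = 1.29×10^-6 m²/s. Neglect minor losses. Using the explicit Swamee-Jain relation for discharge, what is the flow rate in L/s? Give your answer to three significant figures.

Q ≈ 142 L/s

Swamee-Jain (Type II): Q = -0.965·√(gD⁵h_f/L)·ln[ε/(3.7D) + √(3.17ν²L/(gD³h_f))]
√(gD⁵h_f/L) = √(9.81·0.298⁵·27.9/2260) = 0.01687
ε/(3.7D) = 1.27×10^-4; √(3.17ν²L/(gD³h_f)) = 4.06×10^-5
Q = -0.965·0.01687·ln(1.675×10^-4) = 0.1415 m³/s
Check: V = 2.03 m/s, Re = 4.69×10^5, f = 0.01765, h_f = 28.1 m ≈ 27.9 m ✓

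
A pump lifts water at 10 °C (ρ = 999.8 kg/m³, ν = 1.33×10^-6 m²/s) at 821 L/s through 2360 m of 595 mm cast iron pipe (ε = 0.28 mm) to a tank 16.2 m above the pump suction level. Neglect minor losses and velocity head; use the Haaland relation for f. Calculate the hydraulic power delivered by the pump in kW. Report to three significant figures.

P_hyd ≈ 370 kW

V = 4Q/(πD²) = 2.953 m/s; Re = 1.32×10^6; ε/D = 4.71×10^-4; f = 0.01686
h_f = f(L/D)V²/2g = 29.71 m
Total head H = z + h_f = 16.2 + 29.71 = 45.91 m
P_hyd = ρgQH = 999.8·9.81·0.821·45.91 = 369.7 kW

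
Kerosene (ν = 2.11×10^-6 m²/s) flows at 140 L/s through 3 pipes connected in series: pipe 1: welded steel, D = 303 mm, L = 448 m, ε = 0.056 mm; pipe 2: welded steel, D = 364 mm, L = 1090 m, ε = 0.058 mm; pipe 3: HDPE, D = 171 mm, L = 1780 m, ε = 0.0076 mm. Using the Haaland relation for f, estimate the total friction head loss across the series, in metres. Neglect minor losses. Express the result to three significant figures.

H ≈ 278 m

Pipe 1: V = 1.942 m/s, Re = 2.79×10^5, ε/D = 1.85×10^-4, f = 0.01608, h_1 = f(L/D)V²/2g = 4.567 m
Pipe 2: V = 1.345 m/s, Re = 2.32×10^5, ε/D = 1.59×10^-4, f = 0.01626, h_2 = f(L/D)V²/2g = 4.492 m
Pipe 3: V = 6.096 m/s, Re = 4.94×10^5, ε/D = 4.44×10^-5, f = 0.01363, h_3 = f(L/D)V²/2g = 268.7 m
Series → Q common, losses add: H = Σh = 277.8 m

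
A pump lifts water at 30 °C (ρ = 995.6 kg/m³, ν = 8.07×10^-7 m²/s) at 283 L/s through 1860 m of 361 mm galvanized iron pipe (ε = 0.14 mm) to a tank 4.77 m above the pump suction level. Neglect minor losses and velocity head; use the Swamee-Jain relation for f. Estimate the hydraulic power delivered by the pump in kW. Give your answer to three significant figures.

P_hyd ≈ 104 kW

V = 4Q/(πD²) = 2.765 m/s; Re = 1.24×10^6; ε/D = 3.88×10^-4; f = 0.01637
h_f = f(L/D)V²/2g = 32.87 m
Total head H = z + h_f = 4.77 + 32.87 = 37.64 m
P_hyd = ρgQH = 995.6·9.81·0.283·37.64 = 104.0 kW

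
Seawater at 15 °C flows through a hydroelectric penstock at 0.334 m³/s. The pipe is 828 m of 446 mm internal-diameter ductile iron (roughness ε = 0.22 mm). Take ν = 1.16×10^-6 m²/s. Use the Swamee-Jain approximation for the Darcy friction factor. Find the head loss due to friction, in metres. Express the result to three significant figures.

V = 4Q/(πD²) = 4·0.334/(π·0.446²) = 2.138 m/s
Re = VD/ν = 2.138·0.446/1.16×10^-6 = 8.22×10^5 → turbulent
ε/D = 0.22/446 = 4.93×10^-4
Swamee-Jain: f = 0.01736
h_f = f(L/D)V²/(2g) = 0.01736·(828/0.446)·2.138²/(2·9.81) = 7.510 m

h_f ≈ 7.51 m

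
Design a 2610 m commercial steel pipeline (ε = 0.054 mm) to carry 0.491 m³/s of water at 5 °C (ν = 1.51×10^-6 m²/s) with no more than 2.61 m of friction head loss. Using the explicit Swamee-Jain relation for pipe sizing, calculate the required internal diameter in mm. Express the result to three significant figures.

D ≈ 783 mm

Swamee-Jain (Type III): D = 0.66·[ε^1.25·(LQ²/(gh_f))^4.75 + ν·Q^9.4·(L/(gh_f))^5.2]^0.04
LQ²/(gh_f) = 24.58; L/(gh_f) = 101.9
Term 1 = ε^1.25·(…)^4.75 = 18.6; Term 2 = ν·Q^9.4·(…)^5.2 = 52.3
D = 0.66·(18.6 + 52.3)^0.04 = 0.7827 m = 783 mm
Check: V = 1.02 m/s, Re = 5.29×10^5, f = 0.01399, h_f = 2.48 m ≈ 2.61 m ✓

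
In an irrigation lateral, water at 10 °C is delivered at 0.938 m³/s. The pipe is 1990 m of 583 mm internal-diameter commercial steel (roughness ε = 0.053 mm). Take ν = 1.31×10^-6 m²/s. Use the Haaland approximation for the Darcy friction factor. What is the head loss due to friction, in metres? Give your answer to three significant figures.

V = 4Q/(πD²) = 4·0.938/(π·0.583²) = 3.514 m/s
Re = VD/ν = 3.514·0.583/1.31×10^-6 = 1.56×10^6 → turbulent
ε/D = 0.053/583 = 9.09×10^-5
Haaland: f = 0.01276
h_f = f(L/D)V²/(2g) = 0.01276·(1990/0.583)·3.514²/(2·9.81) = 27.40 m

h_f ≈ 27.4 m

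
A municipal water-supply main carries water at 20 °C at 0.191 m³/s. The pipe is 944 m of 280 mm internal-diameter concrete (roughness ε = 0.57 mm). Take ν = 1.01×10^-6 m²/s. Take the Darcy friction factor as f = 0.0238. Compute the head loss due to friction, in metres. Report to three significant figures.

V = 4Q/(πD²) = 4·0.191/(π·0.280²) = 3.102 m/s
h_f = f(L/D)V²/(2g) = 0.02380·(944/0.280)·3.102²/(2·9.81) = 39.35 m

h_f ≈ 39.4 m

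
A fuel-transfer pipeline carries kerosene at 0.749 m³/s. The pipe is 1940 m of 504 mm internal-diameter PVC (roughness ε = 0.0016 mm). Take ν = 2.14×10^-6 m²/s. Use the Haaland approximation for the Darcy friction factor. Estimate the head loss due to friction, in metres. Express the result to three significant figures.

V = 4Q/(πD²) = 4·0.749/(π·0.504²) = 3.754 m/s
Re = VD/ν = 3.754·0.504/2.14×10^-6 = 8.84×10^5 → turbulent
ε/D = 0.0016/504 = 3.17×10^-6
Haaland: f = 0.01188
h_f = f(L/D)V²/(2g) = 0.01188·(1940/0.504)·3.754²/(2·9.81) = 32.84 m

h_f ≈ 32.8 m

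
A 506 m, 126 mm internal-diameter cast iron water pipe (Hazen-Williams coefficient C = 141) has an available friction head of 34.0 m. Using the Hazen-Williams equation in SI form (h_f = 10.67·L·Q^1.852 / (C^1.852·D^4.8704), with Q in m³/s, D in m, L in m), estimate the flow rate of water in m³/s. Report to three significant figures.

Q ≈ 0.0394 m³/s

Rearranging: Q = [h_f·C^1.852·D^4.8704 / (10.67·L)]^(1/1.852)
Q = [34.0·141^1.852·0.126^4.8704 / (10.67·506)]^0.540 = 0.03936 m³/s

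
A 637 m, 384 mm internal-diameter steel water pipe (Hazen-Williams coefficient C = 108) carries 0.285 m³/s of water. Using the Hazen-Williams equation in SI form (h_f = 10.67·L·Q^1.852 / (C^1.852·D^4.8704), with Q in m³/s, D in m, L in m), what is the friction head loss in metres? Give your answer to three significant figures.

h_f ≈ 12.1 m

h_f = 10.67·637·0.285^1.852 / (108^1.852·0.384^4.8704) = 12.06 m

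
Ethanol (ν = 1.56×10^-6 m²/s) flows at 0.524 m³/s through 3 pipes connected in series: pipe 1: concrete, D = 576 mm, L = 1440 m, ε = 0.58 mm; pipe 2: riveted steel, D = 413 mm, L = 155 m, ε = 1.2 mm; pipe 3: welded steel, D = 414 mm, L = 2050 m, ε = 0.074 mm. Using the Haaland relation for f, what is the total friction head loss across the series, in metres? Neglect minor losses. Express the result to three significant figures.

H ≈ 72.8 m

Pipe 1: V = 2.011 m/s, Re = 7.42×10^5, ε/D = 0.00101, f = 0.02006, h_1 = f(L/D)V²/2g = 10.34 m
Pipe 2: V = 3.911 m/s, Re = 1.04×10^6, ε/D = 0.00291, f = 0.02610, h_2 = f(L/D)V²/2g = 7.640 m
Pipe 3: V = 3.893 m/s, Re = 1.03×10^6, ε/D = 1.79×10^-4, f = 0.01433, h_3 = f(L/D)V²/2g = 54.80 m
Series → Q common, losses add: H = Σh = 72.78 m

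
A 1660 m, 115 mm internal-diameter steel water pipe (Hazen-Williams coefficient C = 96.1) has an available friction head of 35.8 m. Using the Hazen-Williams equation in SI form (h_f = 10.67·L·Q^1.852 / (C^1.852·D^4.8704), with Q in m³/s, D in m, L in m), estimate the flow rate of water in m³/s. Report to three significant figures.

Q ≈ 0.0114 m³/s

Rearranging: Q = [h_f·C^1.852·D^4.8704 / (10.67·L)]^(1/1.852)
Q = [35.8·96.1^1.852·0.115^4.8704 / (10.67·1660)]^0.540 = 0.01142 m³/s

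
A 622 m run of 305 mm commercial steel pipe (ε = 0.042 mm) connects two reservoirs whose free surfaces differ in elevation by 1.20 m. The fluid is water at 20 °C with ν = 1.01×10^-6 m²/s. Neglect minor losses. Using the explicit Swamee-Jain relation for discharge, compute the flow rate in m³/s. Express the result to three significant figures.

Q ≈ 0.0619 m³/s

Swamee-Jain (Type II): Q = -0.965·√(gD⁵h_f/L)·ln[ε/(3.7D) + √(3.17ν²L/(gD³h_f))]
√(gD⁵h_f/L) = √(9.81·0.305⁵·1.20/622) = 0.007068
ε/(3.7D) = 3.72×10^-5; √(3.17ν²L/(gD³h_f)) = 7.76×10^-5
Q = -0.965·0.007068·ln(1.148×10^-4) = 0.06188 m³/s
Check: V = 0.847 m/s, Re = 2.56×10^5, f = 0.01612, h_f = 1.20 m ≈ 1.20 m ✓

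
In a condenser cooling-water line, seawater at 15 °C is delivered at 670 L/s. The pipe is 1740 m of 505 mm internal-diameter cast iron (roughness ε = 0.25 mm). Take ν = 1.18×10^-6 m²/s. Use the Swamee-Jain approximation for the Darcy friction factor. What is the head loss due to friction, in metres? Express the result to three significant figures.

V = 4Q/(πD²) = 4·0.670/(π·0.505²) = 3.345 m/s
Re = VD/ν = 3.345·0.505/1.18×10^-6 = 1.43×10^6 → turbulent
ε/D = 0.25/505 = 4.95×10^-4
Swamee-Jain: f = 0.01711
h_f = f(L/D)V²/(2g) = 0.01711·(1740/0.505)·3.345²/(2·9.81) = 33.61 m

h_f ≈ 33.6 m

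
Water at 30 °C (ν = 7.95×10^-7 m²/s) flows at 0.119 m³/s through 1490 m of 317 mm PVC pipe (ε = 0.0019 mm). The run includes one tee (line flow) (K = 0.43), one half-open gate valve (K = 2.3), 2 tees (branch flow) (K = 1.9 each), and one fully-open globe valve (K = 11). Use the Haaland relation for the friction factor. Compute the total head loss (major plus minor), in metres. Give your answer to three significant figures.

V = 4Q/(πD²) = 1.508 m/s; V²/2g = 0.1159 m
Re = 6.01×10^5, ε/D = 5.99×10^-6 → f = 0.01272 (Haaland)
Major: h_f = f(L/D)·V²/2g = 0.01272·4700·0.1159 = 6.927 m
Minor: ΣK = 17.5; h_m = ΣK·V²/2g = 2.031 m
Total H_L = 6.927 + 2.031 = 8.958 m

H_L ≈ 8.96 m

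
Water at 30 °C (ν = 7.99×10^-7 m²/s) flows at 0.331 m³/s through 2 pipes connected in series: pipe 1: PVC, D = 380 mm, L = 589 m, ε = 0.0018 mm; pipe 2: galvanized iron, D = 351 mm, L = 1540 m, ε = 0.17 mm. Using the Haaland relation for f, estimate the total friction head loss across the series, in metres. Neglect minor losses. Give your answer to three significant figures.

Pipe 1: V = 2.919 m/s, Re = 1.39×10^6, ε/D = 4.74×10^-6, f = 0.01107, h_1 = f(L/D)V²/2g = 7.453 m
Pipe 2: V = 3.421 m/s, Re = 1.50×10^6, ε/D = 4.84×10^-4, f = 0.01692, h_2 = f(L/D)V²/2g = 44.27 m
Series → Q common, losses add: H = Σh = 51.72 m

H ≈ 51.7 m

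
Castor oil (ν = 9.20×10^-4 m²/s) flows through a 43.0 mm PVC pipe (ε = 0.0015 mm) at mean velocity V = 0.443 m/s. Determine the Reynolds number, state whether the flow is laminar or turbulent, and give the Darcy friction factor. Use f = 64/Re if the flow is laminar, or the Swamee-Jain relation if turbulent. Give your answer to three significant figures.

Re ≈ 20.7; laminar; f = 64/Re ≈ 3.09

Re = VD/ν = 0.4430·0.0430/9.20×10^-4 = 20.7
Re < 2300 → laminar → f = 64/Re = 3.091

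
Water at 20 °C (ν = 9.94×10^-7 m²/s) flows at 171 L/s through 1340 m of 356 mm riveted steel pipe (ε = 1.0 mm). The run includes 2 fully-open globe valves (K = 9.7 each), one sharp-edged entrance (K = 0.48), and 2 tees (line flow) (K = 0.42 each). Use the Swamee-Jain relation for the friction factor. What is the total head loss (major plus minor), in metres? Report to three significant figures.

V = 4Q/(πD²) = 1.718 m/s; V²/2g = 0.1504 m
Re = 6.15×10^5, ε/D = 0.00281 → f = 0.02602 (Swamee-Jain)
Major: h_f = f(L/D)·V²/2g = 0.02602·3764·0.1504 = 14.73 m
Minor: ΣK = 20.7; h_m = ΣK·V²/2g = 3.117 m
Total H_L = 14.73 + 3.117 = 17.85 m

H_L ≈ 17.8 m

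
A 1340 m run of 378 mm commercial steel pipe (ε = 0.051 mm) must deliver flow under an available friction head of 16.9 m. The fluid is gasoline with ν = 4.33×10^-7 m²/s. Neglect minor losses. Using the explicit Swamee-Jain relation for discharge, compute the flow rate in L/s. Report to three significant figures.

Q ≈ 298 L/s

Swamee-Jain (Type II): Q = -0.965·√(gD⁵h_f/L)·ln[ε/(3.7D) + √(3.17ν²L/(gD³h_f))]
√(gD⁵h_f/L) = √(9.81·0.378⁵·16.9/1340) = 0.03090
ε/(3.7D) = 3.65×10^-5; √(3.17ν²L/(gD³h_f)) = 9.43×10^-6
Q = -0.965·0.03090·ln(4.590×10^-5) = 0.2979 m³/s
Check: V = 2.65 m/s, Re = 2.32×10^6, f = 0.01336, h_f = 17.0 m ≈ 16.9 m ✓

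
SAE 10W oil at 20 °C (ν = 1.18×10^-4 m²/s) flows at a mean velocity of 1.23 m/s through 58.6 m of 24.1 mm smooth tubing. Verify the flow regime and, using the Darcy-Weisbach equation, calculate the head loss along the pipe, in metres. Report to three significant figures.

h_f ≈ 47.8 m

Re = VD/ν = 1.23·0.02410/1.18×10^-4 = 251 → laminar (Re < 2300)
f = 64/Re = 0.2548
h_f = f(L/D)V²/(2g) = 0.2548·(58.6/0.02410)·1.23²/(2·9.81) = 47.77 m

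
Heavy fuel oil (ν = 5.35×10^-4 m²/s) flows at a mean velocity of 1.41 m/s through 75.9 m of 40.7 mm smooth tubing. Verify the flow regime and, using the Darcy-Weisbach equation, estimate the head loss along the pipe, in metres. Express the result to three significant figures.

Re = VD/ν = 1.41·0.04070/5.35×10^-4 = 107 → laminar (Re < 2300)
f = 64/Re = 0.5967
h_f = f(L/D)V²/(2g) = 0.5967·(75.9/0.04070)·1.41²/(2·9.81) = 112.7 m

h_f ≈ 113 m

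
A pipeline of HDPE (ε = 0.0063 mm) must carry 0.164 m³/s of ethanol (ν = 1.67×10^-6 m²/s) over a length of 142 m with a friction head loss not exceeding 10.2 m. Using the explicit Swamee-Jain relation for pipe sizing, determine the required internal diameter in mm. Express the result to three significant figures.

D ≈ 212 mm

Swamee-Jain (Type III): D = 0.66·[ε^1.25·(LQ²/(gh_f))^4.75 + ν·Q^9.4·(L/(gh_f))^5.2]^0.04
LQ²/(gh_f) = 0.03817; L/(gh_f) = 1.419
Term 1 = ε^1.25·(…)^4.75 = 5.78×10^-14; Term 2 = ν·Q^9.4·(…)^5.2 = 4.29×10^-13
D = 0.66·(5.78×10^-14 + 4.29×10^-13)^0.04 = 0.2123 m = 212 mm
Check: V = 4.63 m/s, Re = 5.89×10^5, f = 0.01322, h_f = 9.66 m ≈ 10.2 m ✓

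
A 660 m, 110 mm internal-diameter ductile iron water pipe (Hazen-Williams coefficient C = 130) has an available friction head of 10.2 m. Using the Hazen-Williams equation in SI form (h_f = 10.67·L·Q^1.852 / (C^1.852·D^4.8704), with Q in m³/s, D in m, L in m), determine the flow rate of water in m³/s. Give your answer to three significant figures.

Rearranging: Q = [h_f·C^1.852·D^4.8704 / (10.67·L)]^(1/1.852)
Q = [10.2·130^1.852·0.110^4.8704 / (10.67·660)]^0.540 = 0.01148 m³/s

Q ≈ 0.0115 m³/s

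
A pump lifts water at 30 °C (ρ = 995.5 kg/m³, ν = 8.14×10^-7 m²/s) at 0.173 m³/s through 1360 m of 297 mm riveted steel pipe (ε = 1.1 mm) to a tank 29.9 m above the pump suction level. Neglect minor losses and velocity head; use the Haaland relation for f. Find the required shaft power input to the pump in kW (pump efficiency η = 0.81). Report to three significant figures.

P_shaft ≈ 147 kW

V = 4Q/(πD²) = 2.497 m/s; Re = 9.11×10^5; ε/D = 0.00370; f = 0.02796
h_f = f(L/D)V²/2g = 40.69 m
Total head H = z + h_f = 29.9 + 40.69 = 70.59 m
P_hyd = ρgQH = 995.5·9.81·0.173·70.59 = 119.3 kW
P_shaft = P_hyd/η = 119.3/0.81 = 147.2 kW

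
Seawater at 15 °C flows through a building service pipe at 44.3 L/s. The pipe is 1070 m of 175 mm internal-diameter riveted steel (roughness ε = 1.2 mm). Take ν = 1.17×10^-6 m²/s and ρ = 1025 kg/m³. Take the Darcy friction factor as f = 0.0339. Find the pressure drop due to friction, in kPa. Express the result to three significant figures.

V = 4Q/(πD²) = 4·0.0443/(π·0.175²) = 1.842 m/s
h_f = f(L/D)V²/(2g) = 0.03390·(1070/0.175)·1.842²/(2·9.81) = 35.84 m
Δp = ρg·h_f = 1025·9.81·35.84 = 360.3 kPa

Δp ≈ 360 kPa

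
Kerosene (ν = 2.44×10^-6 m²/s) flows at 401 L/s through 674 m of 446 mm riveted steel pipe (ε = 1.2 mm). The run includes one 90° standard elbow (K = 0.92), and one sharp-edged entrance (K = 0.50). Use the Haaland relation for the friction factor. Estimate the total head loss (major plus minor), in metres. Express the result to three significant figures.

V = 4Q/(πD²) = 2.567 m/s; V²/2g = 0.3358 m
Re = 4.69×10^5, ε/D = 0.00269 → f = 0.02571 (Haaland)
Major: h_f = f(L/D)·V²/2g = 0.02571·1511·0.3358 = 13.05 m
Minor: ΣK = 1.42; h_m = ΣK·V²/2g = 0.4768 m
Total H_L = 13.05 + 0.4768 = 13.53 m

H_L ≈ 13.5 m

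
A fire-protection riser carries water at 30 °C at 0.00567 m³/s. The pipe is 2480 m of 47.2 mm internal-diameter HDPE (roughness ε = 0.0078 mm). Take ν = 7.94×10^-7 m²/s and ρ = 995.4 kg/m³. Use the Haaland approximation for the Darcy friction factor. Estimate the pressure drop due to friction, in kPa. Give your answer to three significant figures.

Δp ≈ 4590 kPa

V = 4Q/(πD²) = 4·0.00567/(π·0.0472²) = 3.240 m/s
Re = VD/ν = 3.240·0.0472/7.94×10^-7 = 1.93×10^5 → turbulent
ε/D = 0.0078/47.2 = 1.65×10^-4
Haaland: f = 0.01673
h_f = f(L/D)V²/(2g) = 0.01673·(2480/0.0472)·3.240²/(2·9.81) = 470.4 m
Δp = ρg·h_f = 995.4·9.81·470.4 = 4594 kPa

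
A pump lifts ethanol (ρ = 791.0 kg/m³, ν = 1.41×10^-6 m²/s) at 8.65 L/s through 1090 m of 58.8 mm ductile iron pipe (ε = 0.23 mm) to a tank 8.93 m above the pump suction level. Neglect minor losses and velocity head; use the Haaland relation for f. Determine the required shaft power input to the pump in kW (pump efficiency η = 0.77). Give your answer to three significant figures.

P_shaft ≈ 25.0 kW

V = 4Q/(πD²) = 3.185 m/s; Re = 1.33×10^5; ε/D = 0.00391; f = 0.02904
h_f = f(L/D)V²/2g = 278.4 m
Total head H = z + h_f = 8.93 + 278.4 = 287.3 m
P_hyd = ρgQH = 791.0·9.81·0.00865·287.3 = 19.29 kW
P_shaft = P_hyd/η = 19.29/0.77 = 25.05 kW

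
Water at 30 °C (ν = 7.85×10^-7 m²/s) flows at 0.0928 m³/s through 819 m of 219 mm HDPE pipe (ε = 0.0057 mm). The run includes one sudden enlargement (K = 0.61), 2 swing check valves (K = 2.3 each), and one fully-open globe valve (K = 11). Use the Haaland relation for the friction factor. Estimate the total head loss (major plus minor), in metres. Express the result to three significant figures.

V = 4Q/(πD²) = 2.464 m/s; V²/2g = 0.3093 m
Re = 6.87×10^5, ε/D = 2.60×10^-5 → f = 0.01274 (Haaland)
Major: h_f = f(L/D)·V²/2g = 0.01274·3740·0.3093 = 14.73 m
Minor: ΣK = 16.2; h_m = ΣK·V²/2g = 5.014 m
Total H_L = 14.73 + 5.014 = 19.75 m

H_L ≈ 19.7 m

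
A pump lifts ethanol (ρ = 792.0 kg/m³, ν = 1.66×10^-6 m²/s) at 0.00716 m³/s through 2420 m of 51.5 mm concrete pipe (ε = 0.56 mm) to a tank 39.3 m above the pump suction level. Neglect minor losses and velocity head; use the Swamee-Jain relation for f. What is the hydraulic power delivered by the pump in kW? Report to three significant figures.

V = 4Q/(πD²) = 3.437 m/s; Re = 1.07×10^5; ε/D = 0.0109; f = 0.03977
h_f = f(L/D)V²/2g = 1125 m
Total head H = z + h_f = 39.3 + 1125 = 1165 m
P_hyd = ρgQH = 792.0·9.81·0.00716·1165 = 64.79 kW

P_hyd ≈ 64.8 kW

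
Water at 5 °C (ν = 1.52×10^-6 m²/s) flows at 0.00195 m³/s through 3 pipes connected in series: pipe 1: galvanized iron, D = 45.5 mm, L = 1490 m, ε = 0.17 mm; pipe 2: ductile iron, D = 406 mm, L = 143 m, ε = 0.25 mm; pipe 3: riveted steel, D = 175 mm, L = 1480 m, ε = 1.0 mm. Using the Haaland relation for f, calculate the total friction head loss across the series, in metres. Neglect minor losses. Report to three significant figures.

H ≈ 73.5 m

Pipe 1: V = 1.199 m/s, Re = 3.59×10^4, ε/D = 0.00374, f = 0.03058, h_1 = f(L/D)V²/2g = 73.40 m
Pipe 2: V = 0.01506 m/s, Re = 4020, ε/D = 6.16×10^-4, f = 0.04082, h_2 = f(L/D)V²/2g = 1.662×10^-4 m
Pipe 3: V = 0.08107 m/s, Re = 9330, ε/D = 0.00571, f = 0.03868, h_3 = f(L/D)V²/2g = 0.1096 m
Series → Q common, losses add: H = Σh = 73.51 m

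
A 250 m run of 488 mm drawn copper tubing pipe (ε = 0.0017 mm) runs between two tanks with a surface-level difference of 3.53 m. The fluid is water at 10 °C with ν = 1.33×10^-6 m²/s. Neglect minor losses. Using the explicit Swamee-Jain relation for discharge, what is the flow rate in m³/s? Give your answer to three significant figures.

Q ≈ 0.648 m³/s

Swamee-Jain (Type II): Q = -0.965·√(gD⁵h_f/L)·ln[ε/(3.7D) + √(3.17ν²L/(gD³h_f))]
√(gD⁵h_f/L) = √(9.81·0.488⁵·3.53/250) = 0.06192
ε/(3.7D) = 9.42×10^-7; √(3.17ν²L/(gD³h_f)) = 1.87×10^-5
Q = -0.965·0.06192·ln(1.961×10^-5) = 0.6477 m³/s
Check: V = 3.46 m/s, Re = 1.27×10^6, f = 0.01125, h_f = 3.52 m ≈ 3.53 m ✓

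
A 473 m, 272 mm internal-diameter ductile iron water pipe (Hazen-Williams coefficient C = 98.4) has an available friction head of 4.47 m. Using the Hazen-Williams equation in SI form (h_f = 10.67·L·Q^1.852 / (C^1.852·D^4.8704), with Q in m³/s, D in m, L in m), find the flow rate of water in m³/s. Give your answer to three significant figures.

Q ≈ 0.0721 m³/s

Rearranging: Q = [h_f·C^1.852·D^4.8704 / (10.67·L)]^(1/1.852)
Q = [4.47·98.4^1.852·0.272^4.8704 / (10.67·473)]^0.540 = 0.07206 m³/s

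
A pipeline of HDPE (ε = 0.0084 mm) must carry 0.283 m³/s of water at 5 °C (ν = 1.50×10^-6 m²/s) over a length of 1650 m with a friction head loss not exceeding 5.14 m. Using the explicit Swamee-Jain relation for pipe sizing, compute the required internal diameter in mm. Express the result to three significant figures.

Swamee-Jain (Type III): D = 0.66·[ε^1.25·(LQ²/(gh_f))^4.75 + ν·Q^9.4·(L/(gh_f))^5.2]^0.04
LQ²/(gh_f) = 2.621; L/(gh_f) = 32.72
Term 1 = ε^1.25·(…)^4.75 = 4.39×10^-5; Term 2 = ν·Q^9.4·(…)^5.2 = 7.95×10^-4
D = 0.66·(4.39×10^-5 + 7.95×10^-4)^0.04 = 0.4971 m = 497 mm
Check: V = 1.46 m/s, Re = 4.83×10^5, f = 0.01343, h_f = 4.83 m ≈ 5.14 m ✓

D ≈ 497 mm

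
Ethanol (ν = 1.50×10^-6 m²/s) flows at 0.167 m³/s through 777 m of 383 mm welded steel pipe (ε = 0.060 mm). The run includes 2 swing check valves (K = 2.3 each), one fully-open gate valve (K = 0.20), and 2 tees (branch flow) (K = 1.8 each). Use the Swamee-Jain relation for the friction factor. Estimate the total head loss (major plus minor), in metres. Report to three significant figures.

V = 4Q/(πD²) = 1.450 m/s; V²/2g = 0.1071 m
Re = 3.70×10^5, ε/D = 1.57×10^-4 → f = 0.01556 (Swamee-Jain)
Major: h_f = f(L/D)·V²/2g = 0.01556·2029·0.1071 = 3.382 m
Minor: ΣK = 8.40; h_m = ΣK·V²/2g = 0.8996 m
Total H_L = 3.382 + 0.8996 = 4.281 m

H_L ≈ 4.28 m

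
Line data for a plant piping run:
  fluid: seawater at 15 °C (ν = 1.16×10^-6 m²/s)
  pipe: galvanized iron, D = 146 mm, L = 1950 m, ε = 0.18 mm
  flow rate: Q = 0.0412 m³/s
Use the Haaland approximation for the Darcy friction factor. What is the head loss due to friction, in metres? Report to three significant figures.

V = 4Q/(πD²) = 4·0.0412/(π·0.146²) = 2.461 m/s
Re = VD/ν = 2.461·0.146/1.16×10^-6 = 3.10×10^5 → turbulent
ε/D = 0.18/146 = 0.00123
Haaland: f = 0.02143
h_f = f(L/D)V²/(2g) = 0.02143·(1950/0.146)·2.461²/(2·9.81) = 88.36 m

h_f ≈ 88.4 m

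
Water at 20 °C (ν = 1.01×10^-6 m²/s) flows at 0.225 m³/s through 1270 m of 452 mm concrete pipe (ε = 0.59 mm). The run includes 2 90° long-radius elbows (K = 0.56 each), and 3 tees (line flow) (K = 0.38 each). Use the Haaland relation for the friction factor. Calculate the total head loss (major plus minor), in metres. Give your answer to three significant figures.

V = 4Q/(πD²) = 1.402 m/s; V²/2g = 0.1002 m
Re = 6.28×10^5, ε/D = 0.00131 → f = 0.02136 (Haaland)
Major: h_f = f(L/D)·V²/2g = 0.02136·2810·0.1002 = 6.015 m
Minor: ΣK = 2.26; h_m = ΣK·V²/2g = 0.2265 m
Total H_L = 6.015 + 0.2265 = 6.242 m

H_L ≈ 6.24 m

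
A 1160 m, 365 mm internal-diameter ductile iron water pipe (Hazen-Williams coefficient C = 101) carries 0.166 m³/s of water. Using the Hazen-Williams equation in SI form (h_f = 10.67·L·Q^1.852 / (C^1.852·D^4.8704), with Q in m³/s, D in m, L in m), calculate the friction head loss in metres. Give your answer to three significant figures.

h_f = 10.67·1160·0.166^1.852 / (101^1.852·0.365^4.8704) = 11.70 m

h_f ≈ 11.7 m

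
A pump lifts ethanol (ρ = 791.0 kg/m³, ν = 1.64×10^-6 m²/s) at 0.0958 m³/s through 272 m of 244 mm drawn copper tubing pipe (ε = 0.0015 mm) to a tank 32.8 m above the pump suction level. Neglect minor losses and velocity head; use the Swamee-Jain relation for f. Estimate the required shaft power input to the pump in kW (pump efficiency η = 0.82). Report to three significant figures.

P_shaft ≈ 32.8 kW

V = 4Q/(πD²) = 2.049 m/s; Re = 3.05×10^5; ε/D = 6.15×10^-6; f = 0.01440
h_f = f(L/D)V²/2g = 3.435 m
Total head H = z + h_f = 32.8 + 3.435 = 36.24 m
P_hyd = ρgQH = 791.0·9.81·0.0958·36.24 = 26.94 kW
P_shaft = P_hyd/η = 26.94/0.82 = 32.85 kW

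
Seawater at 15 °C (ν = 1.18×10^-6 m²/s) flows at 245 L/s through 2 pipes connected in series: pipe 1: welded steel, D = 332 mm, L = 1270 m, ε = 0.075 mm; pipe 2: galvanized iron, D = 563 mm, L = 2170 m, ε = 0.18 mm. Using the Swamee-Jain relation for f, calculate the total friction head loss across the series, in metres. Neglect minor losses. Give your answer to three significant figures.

Pipe 1: V = 2.830 m/s, Re = 7.96×10^5, ε/D = 2.26×10^-4, f = 0.01524, h_1 = f(L/D)V²/2g = 23.80 m
Pipe 2: V = 0.9841 m/s, Re = 4.70×10^5, ε/D = 3.20×10^-4, f = 0.01660, h_2 = f(L/D)V²/2g = 3.158 m
Series → Q common, losses add: H = Σh = 26.96 m

H ≈ 27.0 m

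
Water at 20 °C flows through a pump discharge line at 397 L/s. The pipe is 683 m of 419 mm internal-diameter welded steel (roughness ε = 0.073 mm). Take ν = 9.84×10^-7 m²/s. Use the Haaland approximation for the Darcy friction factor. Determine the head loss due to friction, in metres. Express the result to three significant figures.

V = 4Q/(πD²) = 4·0.397/(π·0.419²) = 2.879 m/s
Re = VD/ν = 2.879·0.419/9.84×10^-7 = 1.23×10^6 → turbulent
ε/D = 0.073/419 = 1.74×10^-4
Haaland: f = 0.01415
h_f = f(L/D)V²/(2g) = 0.01415·(683/0.419)·2.879²/(2·9.81) = 9.746 m

h_f ≈ 9.75 m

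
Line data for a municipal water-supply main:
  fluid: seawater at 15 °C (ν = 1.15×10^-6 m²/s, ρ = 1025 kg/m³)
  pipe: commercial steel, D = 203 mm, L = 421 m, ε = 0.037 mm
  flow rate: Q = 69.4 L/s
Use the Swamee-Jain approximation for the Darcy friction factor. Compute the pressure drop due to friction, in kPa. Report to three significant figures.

Δp ≈ 77.0 kPa

V = 4Q/(πD²) = 4·0.0694/(π·0.203²) = 2.144 m/s
Re = VD/ν = 2.144·0.203/1.15×10^-6 = 3.79×10^5 → turbulent
ε/D = 0.037/203 = 1.82×10^-4
Swamee-Jain: f = 0.01576
h_f = f(L/D)V²/(2g) = 0.01576·(421/0.203)·2.144²/(2·9.81) = 7.660 m
Δp = ρg·h_f = 1025·9.81·7.660 = 77.02 kPa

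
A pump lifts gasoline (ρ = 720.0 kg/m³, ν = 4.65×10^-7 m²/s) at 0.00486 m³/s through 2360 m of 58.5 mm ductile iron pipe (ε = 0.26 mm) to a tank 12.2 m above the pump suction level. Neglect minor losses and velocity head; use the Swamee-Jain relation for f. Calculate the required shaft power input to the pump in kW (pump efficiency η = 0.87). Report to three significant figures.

V = 4Q/(πD²) = 1.808 m/s; Re = 2.27×10^5; ε/D = 0.00444; f = 0.02993
h_f = f(L/D)V²/2g = 201.2 m
Total head H = z + h_f = 12.2 + 201.2 = 213.4 m
P_hyd = ρgQH = 720.0·9.81·0.00486·213.4 = 7.325 kW
P_shaft = P_hyd/η = 7.325/0.87 = 8.420 kW

P_shaft ≈ 8.42 kW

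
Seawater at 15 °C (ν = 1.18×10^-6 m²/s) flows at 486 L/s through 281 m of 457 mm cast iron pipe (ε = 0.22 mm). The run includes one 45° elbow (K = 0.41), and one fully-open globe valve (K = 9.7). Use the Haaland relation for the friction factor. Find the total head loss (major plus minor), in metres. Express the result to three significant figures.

H_L ≈ 9.20 m

V = 4Q/(πD²) = 2.963 m/s; V²/2g = 0.4474 m
Re = 1.15×10^6, ε/D = 4.81×10^-4 → f = 0.01699 (Haaland)
Major: h_f = f(L/D)·V²/2g = 0.01699·614.9·0.4474 = 4.674 m
Minor: ΣK = 10.1; h_m = ΣK·V²/2g = 4.524 m
Total H_L = 4.674 + 4.524 = 9.197 m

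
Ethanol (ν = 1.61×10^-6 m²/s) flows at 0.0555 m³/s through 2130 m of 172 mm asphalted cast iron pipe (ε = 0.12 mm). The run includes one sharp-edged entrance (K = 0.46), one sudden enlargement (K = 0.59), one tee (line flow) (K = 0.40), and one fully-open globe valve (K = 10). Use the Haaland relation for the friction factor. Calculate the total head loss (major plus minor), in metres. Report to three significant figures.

V = 4Q/(πD²) = 2.389 m/s; V²/2g = 0.2908 m
Re = 2.55×10^5, ε/D = 6.98×10^-4 → f = 0.01931 (Haaland)
Major: h_f = f(L/D)·V²/2g = 0.01931·12384·0.2908 = 69.53 m
Minor: ΣK = 11.4; h_m = ΣK·V²/2g = 3.330 m
Total H_L = 69.53 + 3.330 = 72.86 m

H_L ≈ 72.9 m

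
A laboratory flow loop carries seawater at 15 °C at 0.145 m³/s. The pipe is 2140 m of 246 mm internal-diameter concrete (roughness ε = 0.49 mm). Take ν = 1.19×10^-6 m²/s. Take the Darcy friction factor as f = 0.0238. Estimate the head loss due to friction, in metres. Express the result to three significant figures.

V = 4Q/(πD²) = 4·0.145/(π·0.246²) = 3.051 m/s
h_f = f(L/D)V²/(2g) = 0.02380·(2140/0.246)·3.051²/(2·9.81) = 98.21 m

h_f ≈ 98.2 m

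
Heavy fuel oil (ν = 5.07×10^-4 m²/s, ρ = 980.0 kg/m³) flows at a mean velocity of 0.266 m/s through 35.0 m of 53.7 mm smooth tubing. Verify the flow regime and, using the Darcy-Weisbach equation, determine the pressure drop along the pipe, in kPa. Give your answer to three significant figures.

Δp ≈ 51.3 kPa

Re = VD/ν = 0.266·0.05370/5.07×10^-4 = 28.2 → laminar (Re < 2300)
f = 64/Re = 2.272
h_f = f(L/D)V²/(2g) = 2.272·(35.0/0.05370)·0.266²/(2·9.81) = 5.339 m
Δp = ρg·h_f = 980.0·9.81·5.339 = 51.33 kPa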